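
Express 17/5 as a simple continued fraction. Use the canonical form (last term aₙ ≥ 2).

[3; 2, 2]

17 = 3·5 + 2
5 = 2·2 + 1
2 = 2·1 + 0  (stop)
So 17/5 = [3; 2, 2].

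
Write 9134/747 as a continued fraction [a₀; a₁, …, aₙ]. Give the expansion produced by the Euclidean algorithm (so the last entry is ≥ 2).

9134 = 12·747 + 170
747 = 4·170 + 67
170 = 2·67 + 36
67 = 1·36 + 31
36 = 1·31 + 5
31 = 6·5 + 1
5 = 5·1 + 0  (stop)
So 9134/747 = [12; 4, 2, 1, 1, 6, 5].

[12; 4, 2, 1, 1, 6, 5]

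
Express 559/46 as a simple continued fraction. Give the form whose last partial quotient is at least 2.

[12; 6, 1, 1, 3]

559 = 12·46 + 7
46 = 6·7 + 4
7 = 1·4 + 3
4 = 1·3 + 1
3 = 3·1 + 0  (stop)
So 559/46 = [12; 6, 1, 1, 3].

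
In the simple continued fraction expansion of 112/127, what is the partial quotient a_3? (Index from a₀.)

2

112 = 0·127 + 112   →  a_0 = 0
127 = 1·112 + 15   →  a_1 = 1
112 = 7·15 + 7   →  a_2 = 7
15 = 2·7 + 1   →  a_3 = 2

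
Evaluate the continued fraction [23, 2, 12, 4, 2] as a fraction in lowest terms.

5377/229

Fold from the inside: start with 2/1.
  4 + 1/2 = 9/2
  12 + 2/9 = 110/9
  2 + 9/110 = 229/110
  23 + 110/229 = 5377/229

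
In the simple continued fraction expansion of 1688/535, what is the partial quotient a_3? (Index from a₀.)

1688 = 3·535 + 83   →  a_0 = 3
535 = 6·83 + 37   →  a_1 = 6
83 = 2·37 + 9   →  a_2 = 2
37 = 4·9 + 1   →  a_3 = 4

4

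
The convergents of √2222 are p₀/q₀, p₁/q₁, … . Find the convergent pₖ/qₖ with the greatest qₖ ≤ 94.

1367/29

√2222 = [47; 7, 4, 7, 94, …] (period length 4).
Convergents:
  p_0/q_0 = 47/1
  p_1/q_1 = 330/7
  p_2/q_2 = 1367/29
  p_3/q_3 = 9899/210
q_2 = 29 ≤ 94 < 210 = q_3, so the answer is 1367/29.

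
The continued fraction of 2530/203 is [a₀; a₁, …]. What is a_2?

2530 = 12·203 + 94   →  a_0 = 12
203 = 2·94 + 15   →  a_1 = 2
94 = 6·15 + 4   →  a_2 = 6

6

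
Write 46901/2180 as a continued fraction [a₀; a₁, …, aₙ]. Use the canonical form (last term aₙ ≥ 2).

[21; 1, 1, 17, 12, 2, 2]

46901 = 21*2180 + 1121
2180 = 1*1121 + 1059
1121 = 1*1059 + 62
1059 = 17*62 + 5
62 = 12*5 + 2
5 = 2*2 + 1
2 = 2*1 + 0  (stop)
So 46901/2180 = [21; 1, 1, 17, 12, 2, 2].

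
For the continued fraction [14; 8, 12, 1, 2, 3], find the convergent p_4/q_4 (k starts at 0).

4336/307

Using pₖ = aₖpₖ₋₁ + pₖ₋₂, qₖ = aₖqₖ₋₁ + qₖ₋₂ (with p₋₁=1, p₋₂=0, q₋₁=0, q₋₂=1):
  k=0: a=14, p=14, q=1
  k=1: a=8, p=113, q=8
  k=2: a=12, p=1370, q=97
  k=3: a=1, p=1483, q=105
  k=4: a=2, p=4336, q=307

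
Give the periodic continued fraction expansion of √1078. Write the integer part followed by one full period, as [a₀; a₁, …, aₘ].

[32; 1, 4, 1, 64]

a₀ = ⌊√1078⌋ = 32.
With m₀=0, d₀=1 and mₖ₊₁ = dₖaₖ − mₖ, dₖ₊₁ = (n − mₖ₊₁²)/dₖ, aₖ₊₁ = ⌊(a₀+mₖ₊₁)/dₖ₊₁⌋:
  k=1: m=32, d=54, a=1
  k=2: m=22, d=11, a=4
  k=3: m=22, d=54, a=1
  k=4: m=32, d=1, a=64
d=1 and a=2a₀=64 at k=4, so the next step gives (m, d) = (32, 54) again — its k=1 value — and the period has length 4.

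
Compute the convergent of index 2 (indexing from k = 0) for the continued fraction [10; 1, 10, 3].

Using pₖ = aₖpₖ₋₁ + pₖ₋₂, qₖ = aₖqₖ₋₁ + qₖ₋₂ (with p₋₁=1, p₋₂=0, q₋₁=0, q₋₂=1):
  k=0: a=10, p=10, q=1
  k=1: a=1, p=11, q=1
  k=2: a=10, p=120, q=11

120/11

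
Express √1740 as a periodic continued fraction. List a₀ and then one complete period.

[41; 1, 2, 2, 20, 2, 2, 1, 82]

a₀ = ⌊√1740⌋ = 41.
With m₀=0, d₀=1 and mₖ₊₁ = dₖaₖ − mₖ, dₖ₊₁ = (n − mₖ₊₁²)/dₖ, aₖ₊₁ = ⌊(a₀+mₖ₊₁)/dₖ₊₁⌋:
  k=1: m=41, d=59, a=1
  k=2: m=18, d=24, a=2
  k=3: m=30, d=35, a=2
  k=4: m=40, d=4, a=20
  k=5: m=40, d=35, a=2
  k=6: m=30, d=24, a=2
  k=7: m=18, d=59, a=1
  k=8: m=41, d=1, a=82
d=1 and a=2a₀=82 at k=8, so the next step gives (m, d) = (41, 59) again — its k=1 value — and the period has length 8.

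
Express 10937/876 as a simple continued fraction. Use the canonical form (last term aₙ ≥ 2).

10937 = 12*876 + 425
876 = 2*425 + 26
425 = 16*26 + 9
26 = 2*9 + 8
9 = 1*8 + 1
8 = 8*1 + 0  (stop)
So 10937/876 = [12; 2, 16, 2, 1, 8].

[12; 2, 16, 2, 1, 8]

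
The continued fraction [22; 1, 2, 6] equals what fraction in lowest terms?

Fold from the inside: start with 6/1.
  2 + 1/6 = 13/6
  1 + 6/13 = 19/13
  22 + 13/19 = 431/19

431/19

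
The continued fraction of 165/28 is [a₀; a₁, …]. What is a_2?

165 = 5·28 + 25   →  a_0 = 5
28 = 1·25 + 3   →  a_1 = 1
25 = 8·3 + 1   →  a_2 = 8

8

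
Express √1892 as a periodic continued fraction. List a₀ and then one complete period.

[43; 2, 86]

a₀ = ⌊√1892⌋ = 43.
With m₀=0, d₀=1 and mₖ₊₁ = dₖaₖ − mₖ, dₖ₊₁ = (n − mₖ₊₁²)/dₖ, aₖ₊₁ = ⌊(a₀+mₖ₊₁)/dₖ₊₁⌋:
  k=1: m=43, d=43, a=2
  k=2: m=43, d=1, a=86
d=1 and a=2a₀=86 at k=2, so the next step gives (m, d) = (43, 43) again — its k=1 value — and the period has length 2.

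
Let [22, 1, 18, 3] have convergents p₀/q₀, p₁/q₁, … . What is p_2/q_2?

Using pₖ = aₖpₖ₋₁ + pₖ₋₂, qₖ = aₖqₖ₋₁ + qₖ₋₂ (with p₋₁=1, p₋₂=0, q₋₁=0, q₋₂=1):
  k=0: a=22, p=22, q=1
  k=1: a=1, p=23, q=1
  k=2: a=18, p=436, q=19

436/19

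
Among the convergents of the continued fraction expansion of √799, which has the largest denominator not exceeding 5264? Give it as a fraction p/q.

95852/3391

√799 = [28; 3, 1, 3, 56, …] (period length 4).
Convergents:
  p_0/q_0 = 28/1
  p_1/q_1 = 85/3
  p_2/q_2 = 113/4
  p_3/q_3 = 424/15
  p_4/q_4 = 23857/844
  p_5/q_5 = 71995/2547
  p_6/q_6 = 95852/3391
  p_7/q_7 = 359551/12720
q_6 = 3391 ≤ 5264 < 12720 = q_7, so the answer is 95852/3391.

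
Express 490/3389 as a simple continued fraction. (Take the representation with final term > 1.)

[0; 6, 1, 10, 1, 19, 2]

490 = 0×3389 + 490
3389 = 6×490 + 449
490 = 1×449 + 41
449 = 10×41 + 39
41 = 1×39 + 2
39 = 19×2 + 1
2 = 2×1 + 0  (stop)
So 490/3389 = [0; 6, 1, 10, 1, 19, 2].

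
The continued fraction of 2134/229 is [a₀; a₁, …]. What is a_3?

2134 = 9·229 + 73   →  a_0 = 9
229 = 3·73 + 10   →  a_1 = 3
73 = 7·10 + 3   →  a_2 = 7
10 = 3·3 + 1   →  a_3 = 3

3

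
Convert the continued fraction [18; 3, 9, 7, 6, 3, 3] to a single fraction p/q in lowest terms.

234828/12817

Fold from the inside: start with 3/1.
  3 + 1/3 = 10/3
  6 + 3/10 = 63/10
  7 + 10/63 = 451/63
  9 + 63/451 = 4122/451
  3 + 451/4122 = 12817/4122
  18 + 4122/12817 = 234828/12817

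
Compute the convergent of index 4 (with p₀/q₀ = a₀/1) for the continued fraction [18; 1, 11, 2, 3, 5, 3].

1646/87

Using pₖ = aₖpₖ₋₁ + pₖ₋₂, qₖ = aₖqₖ₋₁ + qₖ₋₂ (with p₋₁=1, p₋₂=0, q₋₁=0, q₋₂=1):
  k=0: a=18, p=18, q=1
  k=1: a=1, p=19, q=1
  k=2: a=11, p=227, q=12
  k=3: a=2, p=473, q=25
  k=4: a=3, p=1646, q=87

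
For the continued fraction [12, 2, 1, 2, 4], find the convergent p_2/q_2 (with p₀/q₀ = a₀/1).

37/3

Using pₖ = aₖpₖ₋₁ + pₖ₋₂, qₖ = aₖqₖ₋₁ + qₖ₋₂ (with p₋₁=1, p₋₂=0, q₋₁=0, q₋₂=1):
  k=0: a=12, p=12, q=1
  k=1: a=2, p=25, q=2
  k=2: a=1, p=37, q=3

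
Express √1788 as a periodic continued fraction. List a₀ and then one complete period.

a₀ = ⌊√1788⌋ = 42.
With m₀=0, d₀=1 and mₖ₊₁ = dₖaₖ − mₖ, dₖ₊₁ = (n − mₖ₊₁²)/dₖ, aₖ₊₁ = ⌊(a₀+mₖ₊₁)/dₖ₊₁⌋:
  k=1: m=42, d=24, a=3
  k=2: m=30, d=37, a=1
  k=3: m=7, d=47, a=1
  k=4: m=40, d=4, a=20
  k=5: m=40, d=47, a=1
  k=6: m=7, d=37, a=1
  k=7: m=30, d=24, a=3
  k=8: m=42, d=1, a=84
d=1 and a=2a₀=84 at k=8, so the next step gives (m, d) = (42, 24) again — its k=1 value — and the period has length 8.

[42; 3, 1, 1, 20, 1, 1, 3, 84]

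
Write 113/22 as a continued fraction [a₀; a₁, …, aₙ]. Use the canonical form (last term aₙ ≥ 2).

[5; 7, 3]

113 = 5*22 + 3
22 = 7*3 + 1
3 = 3*1 + 0  (stop)
So 113/22 = [5; 7, 3].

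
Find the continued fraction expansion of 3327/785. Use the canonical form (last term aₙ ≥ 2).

3327 = 4*785 + 187
785 = 4*187 + 37
187 = 5*37 + 2
37 = 18*2 + 1
2 = 2*1 + 0  (stop)
So 3327/785 = [4; 4, 5, 18, 2].

[4; 4, 5, 18, 2]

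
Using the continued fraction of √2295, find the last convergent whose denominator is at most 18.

√2295 = [47; 1, 9, 1, 1, 1, 9, 1, 94, …] (period length 8).
Convergents:
  p_0/q_0 = 47/1
  p_1/q_1 = 48/1
  p_2/q_2 = 479/10
  p_3/q_3 = 527/11
  p_4/q_4 = 1006/21
q_3 = 11 ≤ 18 < 21 = q_4, so the answer is 527/11.

527/11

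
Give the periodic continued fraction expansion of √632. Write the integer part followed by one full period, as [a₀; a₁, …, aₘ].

[25; 7, 6, 7, 50]

a₀ = ⌊√632⌋ = 25.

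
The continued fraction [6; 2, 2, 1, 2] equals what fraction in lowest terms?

Fold from the inside: start with 2/1.
  1 + 1/2 = 3/2
  2 + 2/3 = 8/3
  2 + 3/8 = 19/8
  6 + 8/19 = 122/19

122/19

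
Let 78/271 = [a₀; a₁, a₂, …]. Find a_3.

78 = 0·271 + 78   →  a_0 = 0
271 = 3·78 + 37   →  a_1 = 3
78 = 2·37 + 4   →  a_2 = 2
37 = 9·4 + 1   →  a_3 = 9

9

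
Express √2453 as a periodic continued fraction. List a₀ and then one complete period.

a₀ = ⌊√2453⌋ = 49.
With m₀=0, d₀=1 and mₖ₊₁ = dₖaₖ − mₖ, dₖ₊₁ = (n − mₖ₊₁²)/dₖ, aₖ₊₁ = ⌊(a₀+mₖ₊₁)/dₖ₊₁⌋:
  k=1: m=49, d=52, a=1
  k=2: m=3, d=47, a=1
  k=3: m=44, d=11, a=8
  k=4: m=44, d=47, a=1
  k=5: m=3, d=52, a=1
  k=6: m=49, d=1, a=98
d=1 and a=2a₀=98 at k=6, so the next step gives (m, d) = (49, 52) again — its k=1 value — and the period has length 6.

[49; 1, 1, 8, 1, 1, 98]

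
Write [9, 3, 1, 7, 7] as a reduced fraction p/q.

Fold from the inside: start with 7/1.
  7 + 1/7 = 50/7
  1 + 7/50 = 57/50
  3 + 50/57 = 221/57
  9 + 57/221 = 2046/221

2046/221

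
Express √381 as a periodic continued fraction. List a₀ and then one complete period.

a₀ = ⌊√381⌋ = 19.
With m₀=0, d₀=1 and mₖ₊₁ = dₖaₖ − mₖ, dₖ₊₁ = (n − mₖ₊₁²)/dₖ, aₖ₊₁ = ⌊(a₀+mₖ₊₁)/dₖ₊₁⌋:
  k=1: m=19, d=20, a=1
  k=2: m=1, d=19, a=1
  k=3: m=18, d=3, a=12
  k=4: m=18, d=19, a=1
  k=5: m=1, d=20, a=1
  k=6: m=19, d=1, a=38
d=1 and a=2a₀=38 at k=6, so the next step gives (m, d) = (19, 20) again — its k=1 value — and the period has length 6.

[19; 1, 1, 12, 1, 1, 38]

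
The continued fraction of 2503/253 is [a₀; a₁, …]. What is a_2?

8

2503 = 9·253 + 226   →  a_0 = 9
253 = 1·226 + 27   →  a_1 = 1
226 = 8·27 + 10   →  a_2 = 8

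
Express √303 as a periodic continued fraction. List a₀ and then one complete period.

[17; 2, 2, 5, 2, 2, 34]

a₀ = ⌊√303⌋ = 17.
With m₀=0, d₀=1 and mₖ₊₁ = dₖaₖ − mₖ, dₖ₊₁ = (n − mₖ₊₁²)/dₖ, aₖ₊₁ = ⌊(a₀+mₖ₊₁)/dₖ₊₁⌋:
  k=1: m=17, d=14, a=2
  k=2: m=11, d=13, a=2
  k=3: m=15, d=6, a=5
  k=4: m=15, d=13, a=2
  k=5: m=11, d=14, a=2
  k=6: m=17, d=1, a=34
d=1 and a=2a₀=34 at k=6, so the next step gives (m, d) = (17, 14) again — its k=1 value — and the period has length 6.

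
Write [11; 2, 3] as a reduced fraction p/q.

80/7

Fold from the inside: start with 3/1.
  2 + 1/3 = 7/3
  11 + 3/7 = 80/7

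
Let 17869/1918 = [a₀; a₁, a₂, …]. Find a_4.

1

17869 = 9·1918 + 607   →  a_0 = 9
1918 = 3·607 + 97   →  a_1 = 3
607 = 6·97 + 25   →  a_2 = 6
97 = 3·25 + 22   →  a_3 = 3
25 = 1·22 + 3   →  a_4 = 1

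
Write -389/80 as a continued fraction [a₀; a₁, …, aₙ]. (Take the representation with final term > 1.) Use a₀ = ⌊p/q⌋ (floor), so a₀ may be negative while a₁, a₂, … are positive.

-389 = -5·80 + 11
80 = 7·11 + 3
11 = 3·3 + 2
3 = 1·2 + 1
2 = 2·1 + 0  (stop)
So -389/80 = [-5; 7, 3, 1, 2].

[-5; 7, 3, 1, 2]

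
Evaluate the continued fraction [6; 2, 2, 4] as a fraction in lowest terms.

141/22

Using pₖ = aₖpₖ₋₁ + pₖ₋₂ and qₖ = aₖqₖ₋₁ + qₖ₋₂:
  k=0: a=6, p=6, q=1
  k=1: a=2, p=13, q=2
  k=2: a=2, p=32, q=5
  k=3: a=4, p=141, q=22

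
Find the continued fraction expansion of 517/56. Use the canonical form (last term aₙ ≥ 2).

517 = 9×56 + 13
56 = 4×13 + 4
13 = 3×4 + 1
4 = 4×1 + 0  (stop)
So 517/56 = [9; 4, 3, 4].

[9; 4, 3, 4]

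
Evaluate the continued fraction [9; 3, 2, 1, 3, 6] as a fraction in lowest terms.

2157/232

Fold from the inside: start with 6/1.
  3 + 1/6 = 19/6
  1 + 6/19 = 25/19
  2 + 19/25 = 69/25
  3 + 25/69 = 232/69
  9 + 69/232 = 2157/232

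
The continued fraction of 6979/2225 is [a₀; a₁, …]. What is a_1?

6979 = 3·2225 + 304   →  a_0 = 3
2225 = 7·304 + 97   →  a_1 = 7

7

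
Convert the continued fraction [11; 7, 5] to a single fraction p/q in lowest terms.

401/36

Using pₖ = aₖpₖ₋₁ + pₖ₋₂ and qₖ = aₖqₖ₋₁ + qₖ₋₂:
  k=0: a=11, p=11, q=1
  k=1: a=7, p=78, q=7
  k=2: a=5, p=401, q=36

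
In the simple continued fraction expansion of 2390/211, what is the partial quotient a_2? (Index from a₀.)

17

2390 = 11·211 + 69   →  a_0 = 11
211 = 3·69 + 4   →  a_1 = 3
69 = 17·4 + 1   →  a_2 = 17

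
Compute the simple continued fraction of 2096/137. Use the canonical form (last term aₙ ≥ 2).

[15; 3, 2, 1, 13]

2096 = 15×137 + 41
137 = 3×41 + 14
41 = 2×14 + 13
14 = 1×13 + 1
13 = 13×1 + 0  (stop)
So 2096/137 = [15; 3, 2, 1, 13].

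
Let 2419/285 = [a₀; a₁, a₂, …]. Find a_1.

2419 = 8·285 + 139   →  a_0 = 8
285 = 2·139 + 7   →  a_1 = 2

2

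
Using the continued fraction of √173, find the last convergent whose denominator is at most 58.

√173 = [13; 6, 1, 1, 6, 26, …] (period length 5).
Convergents:
  p_0/q_0 = 13/1
  p_1/q_1 = 79/6
  p_2/q_2 = 92/7
  p_3/q_3 = 171/13
  p_4/q_4 = 1118/85
q_3 = 13 ≤ 58 < 85 = q_4, so the answer is 171/13.

171/13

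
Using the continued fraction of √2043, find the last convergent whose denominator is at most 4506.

102151/2260

√2043 = [45; 5, 90, …] (period length 2).
Convergents:
  p_0/q_0 = 45/1
  p_1/q_1 = 226/5
  p_2/q_2 = 20385/451
  p_3/q_3 = 102151/2260
  p_4/q_4 = 9213975/203851
q_3 = 2260 ≤ 4506 < 203851 = q_4, so the answer is 102151/2260.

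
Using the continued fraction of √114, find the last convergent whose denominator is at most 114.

1025/96

√114 = [10; 1, 2, 10, 2, 1, 20, …] (period length 6).
Convergents:
  p_0/q_0 = 10/1
  p_1/q_1 = 11/1
  p_2/q_2 = 32/3
  p_3/q_3 = 331/31
  p_4/q_4 = 694/65
  p_5/q_5 = 1025/96
  p_6/q_6 = 21194/1985
q_5 = 96 ≤ 114 < 1985 = q_6, so the answer is 1025/96.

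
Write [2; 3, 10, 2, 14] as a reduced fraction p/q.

Using pₖ = aₖpₖ₋₁ + pₖ₋₂ and qₖ = aₖqₖ₋₁ + qₖ₋₂:
  k=0: a=2, p=2, q=1
  k=1: a=3, p=7, q=3
  k=2: a=10, p=72, q=31
  k=3: a=2, p=151, q=65
  k=4: a=14, p=2186, q=941

2186/941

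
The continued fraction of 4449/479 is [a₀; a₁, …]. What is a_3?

4449 = 9·479 + 138   →  a_0 = 9
479 = 3·138 + 65   →  a_1 = 3
138 = 2·65 + 8   →  a_2 = 2
65 = 8·8 + 1   →  a_3 = 8

8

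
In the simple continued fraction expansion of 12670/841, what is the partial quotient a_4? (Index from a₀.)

3

12670 = 15·841 + 55   →  a_0 = 15
841 = 15·55 + 16   →  a_1 = 15
55 = 3·16 + 7   →  a_2 = 3
16 = 2·7 + 2   →  a_3 = 2
7 = 3·2 + 1   →  a_4 = 3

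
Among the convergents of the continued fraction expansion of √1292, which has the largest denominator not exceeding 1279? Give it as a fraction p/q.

45901/1277

√1292 = [35; 1, 16, 1, 70, …] (period length 4).
Convergents:
  p_0/q_0 = 35/1
  p_1/q_1 = 36/1
  p_2/q_2 = 611/17
  p_3/q_3 = 647/18
  p_4/q_4 = 45901/1277
  p_5/q_5 = 46548/1295
q_4 = 1277 ≤ 1279 < 1295 = q_5, so the answer is 45901/1277.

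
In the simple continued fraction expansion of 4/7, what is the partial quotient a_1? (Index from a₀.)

4 = 0·7 + 4   →  a_0 = 0
7 = 1·4 + 3   →  a_1 = 1

1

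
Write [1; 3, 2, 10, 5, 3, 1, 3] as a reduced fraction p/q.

7561/5872

Using pₖ = aₖpₖ₋₁ + pₖ₋₂ and qₖ = aₖqₖ₋₁ + qₖ₋₂:
  k=0: a=1, p=1, q=1
  k=1: a=3, p=4, q=3
  k=2: a=2, p=9, q=7
  k=3: a=10, p=94, q=73
  k=4: a=5, p=479, q=372
  k=5: a=3, p=1531, q=1189
  k=6: a=1, p=2010, q=1561
  k=7: a=3, p=7561, q=5872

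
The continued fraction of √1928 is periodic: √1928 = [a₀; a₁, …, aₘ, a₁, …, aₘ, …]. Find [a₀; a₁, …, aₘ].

[43; 1, 9, 1, 86]

a₀ = ⌊√1928⌋ = 43.
With m₀=0, d₀=1 and mₖ₊₁ = dₖaₖ − mₖ, dₖ₊₁ = (n − mₖ₊₁²)/dₖ, aₖ₊₁ = ⌊(a₀+mₖ₊₁)/dₖ₊₁⌋:
  k=1: m=43, d=79, a=1
  k=2: m=36, d=8, a=9
  k=3: m=36, d=79, a=1
  k=4: m=43, d=1, a=86
d=1 and a=2a₀=86 at k=4, so the next step gives (m, d) = (43, 79) again — its k=1 value — and the period has length 4.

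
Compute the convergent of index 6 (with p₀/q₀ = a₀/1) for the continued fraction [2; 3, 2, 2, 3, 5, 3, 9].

2245/979

Using pₖ = aₖpₖ₋₁ + pₖ₋₂, qₖ = aₖqₖ₋₁ + qₖ₋₂ (with p₋₁=1, p₋₂=0, q₋₁=0, q₋₂=1):
  k=0: a=2, p=2, q=1
  k=1: a=3, p=7, q=3
  k=2: a=2, p=16, q=7
  k=3: a=2, p=39, q=17
  k=4: a=3, p=133, q=58
  k=5: a=5, p=704, q=307
  k=6: a=3, p=2245, q=979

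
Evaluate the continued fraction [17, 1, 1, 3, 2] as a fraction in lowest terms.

281/16

Fold from the inside: start with 2/1.
  3 + 1/2 = 7/2
  1 + 2/7 = 9/7
  1 + 7/9 = 16/9
  17 + 9/16 = 281/16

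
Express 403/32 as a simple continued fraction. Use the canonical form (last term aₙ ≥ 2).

[12; 1, 1, 2, 6]

403 = 12×32 + 19
32 = 1×19 + 13
19 = 1×13 + 6
13 = 2×6 + 1
6 = 6×1 + 0  (stop)
So 403/32 = [12; 1, 1, 2, 6].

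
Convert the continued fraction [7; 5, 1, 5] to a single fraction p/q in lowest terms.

Using pₖ = aₖpₖ₋₁ + pₖ₋₂ and qₖ = aₖqₖ₋₁ + qₖ₋₂:
  k=0: a=7, p=7, q=1
  k=1: a=5, p=36, q=5
  k=2: a=1, p=43, q=6
  k=3: a=5, p=251, q=35

251/35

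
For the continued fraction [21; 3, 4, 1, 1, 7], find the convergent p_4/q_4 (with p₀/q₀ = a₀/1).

618/29

Using pₖ = aₖpₖ₋₁ + pₖ₋₂, qₖ = aₖqₖ₋₁ + qₖ₋₂ (with p₋₁=1, p₋₂=0, q₋₁=0, q₋₂=1):
  k=0: a=21, p=21, q=1
  k=1: a=3, p=64, q=3
  k=2: a=4, p=277, q=13
  k=3: a=1, p=341, q=16
  k=4: a=1, p=618, q=29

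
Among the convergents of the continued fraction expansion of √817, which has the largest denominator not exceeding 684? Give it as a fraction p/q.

√817 = [28; 1, 1, 2, 1, 1, 56, …] (period length 6).
Convergents:
  p_0/q_0 = 28/1
  p_1/q_1 = 29/1
  p_2/q_2 = 57/2
  p_3/q_3 = 143/5
  p_4/q_4 = 200/7
  p_5/q_5 = 343/12
  p_6/q_6 = 19408/679
  p_7/q_7 = 19751/691
q_6 = 679 ≤ 684 < 691 = q_7, so the answer is 19408/679.

19408/679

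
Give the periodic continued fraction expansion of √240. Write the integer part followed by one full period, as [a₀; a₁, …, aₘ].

[15; 2, 30]

a₀ = ⌊√240⌋ = 15.
With m₀=0, d₀=1 and mₖ₊₁ = dₖaₖ − mₖ, dₖ₊₁ = (n − mₖ₊₁²)/dₖ, aₖ₊₁ = ⌊(a₀+mₖ₊₁)/dₖ₊₁⌋:
  k=1: m=15, d=15, a=2
  k=2: m=15, d=1, a=30
d=1 and a=2a₀=30 at k=2, so the next step gives (m, d) = (15, 15) again — its k=1 value — and the period has length 2.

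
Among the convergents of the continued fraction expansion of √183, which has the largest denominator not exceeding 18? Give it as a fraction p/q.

√183 = [13; 1, 1, 8, 1, 1, 26, …] (period length 6).
Convergents:
  p_0/q_0 = 13/1
  p_1/q_1 = 14/1
  p_2/q_2 = 27/2
  p_3/q_3 = 230/17
  p_4/q_4 = 257/19
q_3 = 17 ≤ 18 < 19 = q_4, so the answer is 230/17.

230/17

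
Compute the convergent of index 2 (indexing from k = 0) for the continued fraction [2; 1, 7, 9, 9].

23/8

Using pₖ = aₖpₖ₋₁ + pₖ₋₂, qₖ = aₖqₖ₋₁ + qₖ₋₂ (with p₋₁=1, p₋₂=0, q₋₁=0, q₋₂=1):
  k=0: a=2, p=2, q=1
  k=1: a=1, p=3, q=1
  k=2: a=7, p=23, q=8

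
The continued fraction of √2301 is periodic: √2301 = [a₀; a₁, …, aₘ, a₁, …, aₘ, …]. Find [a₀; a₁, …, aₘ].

[47; 1, 30, 1, 94]

a₀ = ⌊√2301⌋ = 47.
With m₀=0, d₀=1 and mₖ₊₁ = dₖaₖ − mₖ, dₖ₊₁ = (n − mₖ₊₁²)/dₖ, aₖ₊₁ = ⌊(a₀+mₖ₊₁)/dₖ₊₁⌋:
  k=1: m=47, d=92, a=1
  k=2: m=45, d=3, a=30
  k=3: m=45, d=92, a=1
  k=4: m=47, d=1, a=94
d=1 and a=2a₀=94 at k=4, so the next step gives (m, d) = (47, 92) again — its k=1 value — and the period has length 4.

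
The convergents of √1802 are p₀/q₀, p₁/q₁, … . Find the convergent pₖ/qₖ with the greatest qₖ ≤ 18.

382/9

√1802 = [42; 2, 4, 2, 84, …] (period length 4).
Convergents:
  p_0/q_0 = 42/1
  p_1/q_1 = 85/2
  p_2/q_2 = 382/9
  p_3/q_3 = 849/20
q_2 = 9 ≤ 18 < 20 = q_3, so the answer is 382/9.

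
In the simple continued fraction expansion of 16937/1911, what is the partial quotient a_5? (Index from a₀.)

2

16937 = 8·1911 + 1649   →  a_0 = 8
1911 = 1·1649 + 262   →  a_1 = 1
1649 = 6·262 + 77   →  a_2 = 6
262 = 3·77 + 31   →  a_3 = 3
77 = 2·31 + 15   →  a_4 = 2
31 = 2·15 + 1   →  a_5 = 2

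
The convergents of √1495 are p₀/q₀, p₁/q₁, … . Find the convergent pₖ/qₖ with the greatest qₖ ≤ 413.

√1495 = [38; 1, 1, 1, 76, …] (period length 4).
Convergents:
  p_0/q_0 = 38/1
  p_1/q_1 = 39/1
  p_2/q_2 = 77/2
  p_3/q_3 = 116/3
  p_4/q_4 = 8893/230
  p_5/q_5 = 9009/233
  p_6/q_6 = 17902/463
q_5 = 233 ≤ 413 < 463 = q_6, so the answer is 9009/233.

9009/233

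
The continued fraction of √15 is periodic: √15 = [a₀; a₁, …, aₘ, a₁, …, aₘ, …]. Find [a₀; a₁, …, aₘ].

a₀ = ⌊√15⌋ = 3.

[3; 1, 6]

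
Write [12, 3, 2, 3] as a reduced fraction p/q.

295/24

Fold from the inside: start with 3/1.
  2 + 1/3 = 7/3
  3 + 3/7 = 24/7
  12 + 7/24 = 295/24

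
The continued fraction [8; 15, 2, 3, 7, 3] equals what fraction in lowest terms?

Using pₖ = aₖpₖ₋₁ + pₖ₋₂ and qₖ = aₖqₖ₋₁ + qₖ₋₂:
  k=0: a=8, p=8, q=1
  k=1: a=15, p=121, q=15
  k=2: a=2, p=250, q=31
  k=3: a=3, p=871, q=108
  k=4: a=7, p=6347, q=787
  k=5: a=3, p=19912, q=2469

19912/2469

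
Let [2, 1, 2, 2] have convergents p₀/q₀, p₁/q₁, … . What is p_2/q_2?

Using pₖ = aₖpₖ₋₁ + pₖ₋₂, qₖ = aₖqₖ₋₁ + qₖ₋₂ (with p₋₁=1, p₋₂=0, q₋₁=0, q₋₂=1):
  k=0: a=2, p=2, q=1
  k=1: a=1, p=3, q=1
  k=2: a=2, p=8, q=3

8/3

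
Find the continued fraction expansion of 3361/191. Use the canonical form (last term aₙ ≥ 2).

3361 = 17*191 + 114
191 = 1*114 + 77
114 = 1*77 + 37
77 = 2*37 + 3
37 = 12*3 + 1
3 = 3*1 + 0  (stop)
So 3361/191 = [17; 1, 1, 2, 12, 3].

[17; 1, 1, 2, 12, 3]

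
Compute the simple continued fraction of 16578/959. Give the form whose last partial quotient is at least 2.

16578 = 17*959 + 275
959 = 3*275 + 134
275 = 2*134 + 7
134 = 19*7 + 1
7 = 7*1 + 0  (stop)
So 16578/959 = [17; 3, 2, 19, 7].

[17; 3, 2, 19, 7]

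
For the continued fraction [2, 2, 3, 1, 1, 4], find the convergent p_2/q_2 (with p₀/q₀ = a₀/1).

Using pₖ = aₖpₖ₋₁ + pₖ₋₂, qₖ = aₖqₖ₋₁ + qₖ₋₂ (with p₋₁=1, p₋₂=0, q₋₁=0, q₋₂=1):
  k=0: a=2, p=2, q=1
  k=1: a=2, p=5, q=2
  k=2: a=3, p=17, q=7

17/7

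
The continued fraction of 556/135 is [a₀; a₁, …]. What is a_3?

556 = 4·135 + 16   →  a_0 = 4
135 = 8·16 + 7   →  a_1 = 8
16 = 2·7 + 2   →  a_2 = 2
7 = 3·2 + 1   →  a_3 = 3

3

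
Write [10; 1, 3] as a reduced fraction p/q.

43/4

Using pₖ = aₖpₖ₋₁ + pₖ₋₂ and qₖ = aₖqₖ₋₁ + qₖ₋₂:
  k=0: a=10, p=10, q=1
  k=1: a=1, p=11, q=1
  k=2: a=3, p=43, q=4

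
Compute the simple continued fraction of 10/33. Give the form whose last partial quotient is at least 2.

10 = 0×33 + 10
33 = 3×10 + 3
10 = 3×3 + 1
3 = 3×1 + 0  (stop)
So 10/33 = [0; 3, 3, 3].

[0; 3, 3, 3]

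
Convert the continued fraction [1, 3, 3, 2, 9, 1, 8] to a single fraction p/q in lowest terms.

2787/2137

Fold from the inside: start with 8/1.
  1 + 1/8 = 9/8
  9 + 8/9 = 89/9
  2 + 9/89 = 187/89
  3 + 89/187 = 650/187
  3 + 187/650 = 2137/650
  1 + 650/2137 = 2787/2137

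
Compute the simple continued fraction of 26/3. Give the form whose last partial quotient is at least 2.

26 = 8*3 + 2
3 = 1*2 + 1
2 = 2*1 + 0  (stop)
So 26/3 = [8; 1, 2].

[8; 1, 2]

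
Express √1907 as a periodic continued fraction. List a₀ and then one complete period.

[43; 1, 2, 43, 2, 1, 86]

a₀ = ⌊√1907⌋ = 43.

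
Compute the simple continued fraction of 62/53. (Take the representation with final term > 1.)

[1; 5, 1, 8]

62 = 1*53 + 9
53 = 5*9 + 8
9 = 1*8 + 1
8 = 8*1 + 0  (stop)
So 62/53 = [1; 5, 1, 8].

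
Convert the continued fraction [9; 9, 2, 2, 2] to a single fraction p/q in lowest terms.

Fold from the inside: start with 2/1.
  2 + 1/2 = 5/2
  2 + 2/5 = 12/5
  9 + 5/12 = 113/12
  9 + 12/113 = 1029/113

1029/113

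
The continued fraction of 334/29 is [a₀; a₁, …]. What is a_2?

334 = 11·29 + 15   →  a_0 = 11
29 = 1·15 + 14   →  a_1 = 1
15 = 1·14 + 1   →  a_2 = 1

1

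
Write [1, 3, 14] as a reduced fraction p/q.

57/43

Fold from the inside: start with 14/1.
  3 + 1/14 = 43/14
  1 + 14/43 = 57/43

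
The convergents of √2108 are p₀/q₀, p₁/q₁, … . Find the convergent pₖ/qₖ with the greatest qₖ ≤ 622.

23737/517

√2108 = [45; 1, 10, 2, 22, 2, 10, 1, 90, …] (period length 8).
Convergents:
  p_0/q_0 = 45/1
  p_1/q_1 = 46/1
  p_2/q_2 = 505/11
  p_3/q_3 = 1056/23
  p_4/q_4 = 23737/517
  p_5/q_5 = 48530/1057
q_4 = 517 ≤ 622 < 1057 = q_5, so the answer is 23737/517.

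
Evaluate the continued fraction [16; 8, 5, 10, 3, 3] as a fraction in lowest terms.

Using pₖ = aₖpₖ₋₁ + pₖ₋₂ and qₖ = aₖqₖ₋₁ + qₖ₋₂:
  k=0: a=16, p=16, q=1
  k=1: a=8, p=129, q=8
  k=2: a=5, p=661, q=41
  k=3: a=10, p=6739, q=418
  k=4: a=3, p=20878, q=1295
  k=5: a=3, p=69373, q=4303

69373/4303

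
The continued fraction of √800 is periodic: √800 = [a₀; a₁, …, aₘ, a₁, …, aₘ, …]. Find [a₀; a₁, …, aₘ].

a₀ = ⌊√800⌋ = 28.
With m₀=0, d₀=1 and mₖ₊₁ = dₖaₖ − mₖ, dₖ₊₁ = (n − mₖ₊₁²)/dₖ, aₖ₊₁ = ⌊(a₀+mₖ₊₁)/dₖ₊₁⌋:
  k=1: m=28, d=16, a=3
  k=2: m=20, d=25, a=1
  k=3: m=5, d=31, a=1
  k=4: m=26, d=4, a=13
  k=5: m=26, d=31, a=1
  k=6: m=5, d=25, a=1
  k=7: m=20, d=16, a=3
  k=8: m=28, d=1, a=56
d=1 and a=2a₀=56 at k=8, so the next step gives (m, d) = (28, 16) again — its k=1 value — and the period has length 8.

[28; 3, 1, 1, 13, 1, 1, 3, 56]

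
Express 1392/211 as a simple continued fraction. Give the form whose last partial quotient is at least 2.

1392 = 6·211 + 126
211 = 1·126 + 85
126 = 1·85 + 41
85 = 2·41 + 3
41 = 13·3 + 2
3 = 1·2 + 1
2 = 2·1 + 0  (stop)
So 1392/211 = [6; 1, 1, 2, 13, 1, 2].

[6; 1, 1, 2, 13, 1, 2]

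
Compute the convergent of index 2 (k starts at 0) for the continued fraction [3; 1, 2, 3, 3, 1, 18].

11/3

Using pₖ = aₖpₖ₋₁ + pₖ₋₂, qₖ = aₖqₖ₋₁ + qₖ₋₂ (with p₋₁=1, p₋₂=0, q₋₁=0, q₋₂=1):
  k=0: a=3, p=3, q=1
  k=1: a=1, p=4, q=1
  k=2: a=2, p=11, q=3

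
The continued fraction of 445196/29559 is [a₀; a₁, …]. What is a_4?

2

445196 = 15·29559 + 1811   →  a_0 = 15
29559 = 16·1811 + 583   →  a_1 = 16
1811 = 3·583 + 62   →  a_2 = 3
583 = 9·62 + 25   →  a_3 = 9
62 = 2·25 + 12   →  a_4 = 2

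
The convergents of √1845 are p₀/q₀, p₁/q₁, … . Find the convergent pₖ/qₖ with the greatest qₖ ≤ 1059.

√1845 = [42; 1, 20, 2, 20, 1, 84, …] (period length 6).
Convergents:
  p_0/q_0 = 42/1
  p_1/q_1 = 43/1
  p_2/q_2 = 902/21
  p_3/q_3 = 1847/43
  p_4/q_4 = 37842/881
  p_5/q_5 = 39689/924
  p_6/q_6 = 3371718/78497
q_5 = 924 ≤ 1059 < 78497 = q_6, so the answer is 39689/924.

39689/924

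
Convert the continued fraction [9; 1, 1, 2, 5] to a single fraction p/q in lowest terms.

259/27

Fold from the inside: start with 5/1.
  2 + 1/5 = 11/5
  1 + 5/11 = 16/11
  1 + 11/16 = 27/16
  9 + 16/27 = 259/27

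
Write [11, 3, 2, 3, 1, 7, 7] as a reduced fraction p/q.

Fold from the inside: start with 7/1.
  7 + 1/7 = 50/7
  1 + 7/50 = 57/50
  3 + 50/57 = 221/57
  2 + 57/221 = 499/221
  3 + 221/499 = 1718/499
  11 + 499/1718 = 19397/1718

19397/1718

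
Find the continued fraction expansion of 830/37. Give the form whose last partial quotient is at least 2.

830 = 22*37 + 16
37 = 2*16 + 5
16 = 3*5 + 1
5 = 5*1 + 0  (stop)
So 830/37 = [22; 2, 3, 5].

[22; 2, 3, 5]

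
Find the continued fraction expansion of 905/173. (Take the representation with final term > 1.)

[5; 4, 3, 13]

905 = 5*173 + 40
173 = 4*40 + 13
40 = 3*13 + 1
13 = 13*1 + 0  (stop)
So 905/173 = [5; 4, 3, 13].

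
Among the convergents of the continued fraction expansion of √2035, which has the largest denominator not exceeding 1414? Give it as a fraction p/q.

√2035 = [45; 9, 90, …] (period length 2).
Convergents:
  p_0/q_0 = 45/1
  p_1/q_1 = 406/9
  p_2/q_2 = 36585/811
  p_3/q_3 = 329671/7308
q_2 = 811 ≤ 1414 < 7308 = q_3, so the answer is 36585/811.

36585/811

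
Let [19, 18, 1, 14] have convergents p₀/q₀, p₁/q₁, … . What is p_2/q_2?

362/19

Using pₖ = aₖpₖ₋₁ + pₖ₋₂, qₖ = aₖqₖ₋₁ + qₖ₋₂ (with p₋₁=1, p₋₂=0, q₋₁=0, q₋₂=1):
  k=0: a=19, p=19, q=1
  k=1: a=18, p=343, q=18
  k=2: a=1, p=362, q=19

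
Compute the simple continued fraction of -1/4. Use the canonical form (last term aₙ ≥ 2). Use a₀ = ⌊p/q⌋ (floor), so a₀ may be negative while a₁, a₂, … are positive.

-1 = -1×4 + 3
4 = 1×3 + 1
3 = 3×1 + 0  (stop)
So -1/4 = [-1; 1, 3].

[-1; 1, 3]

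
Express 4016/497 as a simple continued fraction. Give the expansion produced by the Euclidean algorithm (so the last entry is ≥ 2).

4016 = 8*497 + 40
497 = 12*40 + 17
40 = 2*17 + 6
17 = 2*6 + 5
6 = 1*5 + 1
5 = 5*1 + 0  (stop)
So 4016/497 = [8; 12, 2, 2, 1, 5].

[8; 12, 2, 2, 1, 5]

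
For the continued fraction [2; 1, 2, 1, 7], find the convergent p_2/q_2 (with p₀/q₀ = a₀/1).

Using pₖ = aₖpₖ₋₁ + pₖ₋₂, qₖ = aₖqₖ₋₁ + qₖ₋₂ (with p₋₁=1, p₋₂=0, q₋₁=0, q₋₂=1):
  k=0: a=2, p=2, q=1
  k=1: a=1, p=3, q=1
  k=2: a=2, p=8, q=3

8/3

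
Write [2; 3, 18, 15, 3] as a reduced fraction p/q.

Using pₖ = aₖpₖ₋₁ + pₖ₋₂ and qₖ = aₖqₖ₋₁ + qₖ₋₂:
  k=0: a=2, p=2, q=1
  k=1: a=3, p=7, q=3
  k=2: a=18, p=128, q=55
  k=3: a=15, p=1927, q=828
  k=4: a=3, p=5909, q=2539

5909/2539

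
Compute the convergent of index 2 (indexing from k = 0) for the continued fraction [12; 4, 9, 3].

453/37

Using pₖ = aₖpₖ₋₁ + pₖ₋₂, qₖ = aₖqₖ₋₁ + qₖ₋₂ (with p₋₁=1, p₋₂=0, q₋₁=0, q₋₂=1):
  k=0: a=12, p=12, q=1
  k=1: a=4, p=49, q=4
  k=2: a=9, p=453, q=37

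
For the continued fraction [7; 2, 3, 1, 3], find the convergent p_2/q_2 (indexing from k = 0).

52/7

Using pₖ = aₖpₖ₋₁ + pₖ₋₂, qₖ = aₖqₖ₋₁ + qₖ₋₂ (with p₋₁=1, p₋₂=0, q₋₁=0, q₋₂=1):
  k=0: a=7, p=7, q=1
  k=1: a=2, p=15, q=2
  k=2: a=3, p=52, q=7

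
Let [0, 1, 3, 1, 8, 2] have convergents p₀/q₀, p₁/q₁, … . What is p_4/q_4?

35/44

Using pₖ = aₖpₖ₋₁ + pₖ₋₂, qₖ = aₖqₖ₋₁ + qₖ₋₂ (with p₋₁=1, p₋₂=0, q₋₁=0, q₋₂=1):
  k=0: a=0, p=0, q=1
  k=1: a=1, p=1, q=1
  k=2: a=3, p=3, q=4
  k=3: a=1, p=4, q=5
  k=4: a=8, p=35, q=44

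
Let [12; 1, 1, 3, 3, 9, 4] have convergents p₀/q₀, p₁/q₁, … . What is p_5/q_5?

2689/214

Using pₖ = aₖpₖ₋₁ + pₖ₋₂, qₖ = aₖqₖ₋₁ + qₖ₋₂ (with p₋₁=1, p₋₂=0, q₋₁=0, q₋₂=1):
  k=0: a=12, p=12, q=1
  k=1: a=1, p=13, q=1
  k=2: a=1, p=25, q=2
  k=3: a=3, p=88, q=7
  k=4: a=3, p=289, q=23
  k=5: a=9, p=2689, q=214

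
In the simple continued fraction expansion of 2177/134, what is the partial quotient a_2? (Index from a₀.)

2177 = 16·134 + 33   →  a_0 = 16
134 = 4·33 + 2   →  a_1 = 4
33 = 16·2 + 1   →  a_2 = 16

16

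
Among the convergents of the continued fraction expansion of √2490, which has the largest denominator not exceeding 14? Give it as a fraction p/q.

499/10

√2490 = [49; 1, 8, 1, 98, …] (period length 4).
Convergents:
  p_0/q_0 = 49/1
  p_1/q_1 = 50/1
  p_2/q_2 = 449/9
  p_3/q_3 = 499/10
  p_4/q_4 = 49351/989
q_3 = 10 ≤ 14 < 989 = q_4, so the answer is 499/10.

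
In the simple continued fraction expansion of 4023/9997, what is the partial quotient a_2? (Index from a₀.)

4023 = 0·9997 + 4023   →  a_0 = 0
9997 = 2·4023 + 1951   →  a_1 = 2
4023 = 2·1951 + 121   →  a_2 = 2

2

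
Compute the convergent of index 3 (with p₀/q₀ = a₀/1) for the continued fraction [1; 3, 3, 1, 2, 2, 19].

Using pₖ = aₖpₖ₋₁ + pₖ₋₂, qₖ = aₖqₖ₋₁ + qₖ₋₂ (with p₋₁=1, p₋₂=0, q₋₁=0, q₋₂=1):
  k=0: a=1, p=1, q=1
  k=1: a=3, p=4, q=3
  k=2: a=3, p=13, q=10
  k=3: a=1, p=17, q=13

17/13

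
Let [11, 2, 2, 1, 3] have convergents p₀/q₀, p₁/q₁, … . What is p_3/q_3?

80/7

Using pₖ = aₖpₖ₋₁ + pₖ₋₂, qₖ = aₖqₖ₋₁ + qₖ₋₂ (with p₋₁=1, p₋₂=0, q₋₁=0, q₋₂=1):
  k=0: a=11, p=11, q=1
  k=1: a=2, p=23, q=2
  k=2: a=2, p=57, q=5
  k=3: a=1, p=80, q=7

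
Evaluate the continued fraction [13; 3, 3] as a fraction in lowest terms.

133/10

Fold from the inside: start with 3/1.
  3 + 1/3 = 10/3
  13 + 3/10 = 133/10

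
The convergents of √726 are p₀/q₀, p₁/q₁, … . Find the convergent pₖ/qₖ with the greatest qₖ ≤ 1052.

26163/971

√726 = [26; 1, 16, 1, 52, …] (period length 4).
Convergents:
  p_0/q_0 = 26/1
  p_1/q_1 = 27/1
  p_2/q_2 = 458/17
  p_3/q_3 = 485/18
  p_4/q_4 = 25678/953
  p_5/q_5 = 26163/971
  p_6/q_6 = 444286/16489
q_5 = 971 ≤ 1052 < 16489 = q_6, so the answer is 26163/971.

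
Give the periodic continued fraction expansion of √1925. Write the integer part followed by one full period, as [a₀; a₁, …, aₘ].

a₀ = ⌊√1925⌋ = 43.
With m₀=0, d₀=1 and mₖ₊₁ = dₖaₖ − mₖ, dₖ₊₁ = (n − mₖ₊₁²)/dₖ, aₖ₊₁ = ⌊(a₀+mₖ₊₁)/dₖ₊₁⌋:
  k=1: m=43, d=76, a=1
  k=2: m=33, d=11, a=6
  k=3: m=33, d=76, a=1
  k=4: m=43, d=1, a=86
d=1 and a=2a₀=86 at k=4, so the next step gives (m, d) = (43, 76) again — its k=1 value — and the period has length 4.

[43; 1, 6, 1, 86]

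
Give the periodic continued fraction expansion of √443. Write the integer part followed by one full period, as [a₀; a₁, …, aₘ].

[21; 21, 42]

a₀ = ⌊√443⌋ = 21.
With m₀=0, d₀=1 and mₖ₊₁ = dₖaₖ − mₖ, dₖ₊₁ = (n − mₖ₊₁²)/dₖ, aₖ₊₁ = ⌊(a₀+mₖ₊₁)/dₖ₊₁⌋:
  k=1: m=21, d=2, a=21
  k=2: m=21, d=1, a=42
d=1 and a=2a₀=42 at k=2, so the next step gives (m, d) = (21, 2) again — its k=1 value — and the period has length 2.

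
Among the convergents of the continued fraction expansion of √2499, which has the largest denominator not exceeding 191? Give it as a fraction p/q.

4999/100

√2499 = [49; 1, 98, …] (period length 2).
Convergents:
  p_0/q_0 = 49/1
  p_1/q_1 = 50/1
  p_2/q_2 = 4949/99
  p_3/q_3 = 4999/100
  p_4/q_4 = 494851/9899
q_3 = 100 ≤ 191 < 9899 = q_4, so the answer is 4999/100.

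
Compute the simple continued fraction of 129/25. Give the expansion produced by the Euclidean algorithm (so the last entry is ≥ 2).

[5; 6, 4]

129 = 5*25 + 4
25 = 6*4 + 1
4 = 4*1 + 0  (stop)
So 129/25 = [5; 6, 4].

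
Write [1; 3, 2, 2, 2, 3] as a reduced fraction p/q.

181/140

Using pₖ = aₖpₖ₋₁ + pₖ₋₂ and qₖ = aₖqₖ₋₁ + qₖ₋₂:
  k=0: a=1, p=1, q=1
  k=1: a=3, p=4, q=3
  k=2: a=2, p=9, q=7
  k=3: a=2, p=22, q=17
  k=4: a=2, p=53, q=41
  k=5: a=3, p=181, q=140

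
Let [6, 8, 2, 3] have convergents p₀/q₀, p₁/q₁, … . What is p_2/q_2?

Using pₖ = aₖpₖ₋₁ + pₖ₋₂, qₖ = aₖqₖ₋₁ + qₖ₋₂ (with p₋₁=1, p₋₂=0, q₋₁=0, q₋₂=1):
  k=0: a=6, p=6, q=1
  k=1: a=8, p=49, q=8
  k=2: a=2, p=104, q=17

104/17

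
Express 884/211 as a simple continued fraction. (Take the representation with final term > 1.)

884 = 4×211 + 40
211 = 5×40 + 11
40 = 3×11 + 7
11 = 1×7 + 4
7 = 1×4 + 3
4 = 1×3 + 1
3 = 3×1 + 0  (stop)
So 884/211 = [4; 5, 3, 1, 1, 1, 3].

[4; 5, 3, 1, 1, 1, 3]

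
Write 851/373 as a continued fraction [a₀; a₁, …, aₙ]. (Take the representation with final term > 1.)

[2; 3, 1, 1, 4, 3, 1, 2]

851 = 2×373 + 105
373 = 3×105 + 58
105 = 1×58 + 47
58 = 1×47 + 11
47 = 4×11 + 3
11 = 3×3 + 2
3 = 1×2 + 1
2 = 2×1 + 0  (stop)
So 851/373 = [2; 3, 1, 1, 4, 3, 1, 2].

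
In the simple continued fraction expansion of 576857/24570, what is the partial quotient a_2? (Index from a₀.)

10

576857 = 23·24570 + 11747   →  a_0 = 23
24570 = 2·11747 + 1076   →  a_1 = 2
11747 = 10·1076 + 987   →  a_2 = 10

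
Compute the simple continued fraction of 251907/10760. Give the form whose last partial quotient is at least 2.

[23; 2, 2, 3, 10, 12, 5]

251907 = 23*10760 + 4427
10760 = 2*4427 + 1906
4427 = 2*1906 + 615
1906 = 3*615 + 61
615 = 10*61 + 5
61 = 12*5 + 1
5 = 5*1 + 0  (stop)
So 251907/10760 = [23; 2, 2, 3, 10, 12, 5].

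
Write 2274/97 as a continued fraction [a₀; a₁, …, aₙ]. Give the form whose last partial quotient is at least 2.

[23; 2, 3, 1, 10]

2274 = 23×97 + 43
97 = 2×43 + 11
43 = 3×11 + 10
11 = 1×10 + 1
10 = 10×1 + 0  (stop)
So 2274/97 = [23; 2, 3, 1, 10].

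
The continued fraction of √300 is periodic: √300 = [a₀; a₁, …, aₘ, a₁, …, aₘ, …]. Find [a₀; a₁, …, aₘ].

a₀ = ⌊√300⌋ = 17.
With m₀=0, d₀=1 and mₖ₊₁ = dₖaₖ − mₖ, dₖ₊₁ = (n − mₖ₊₁²)/dₖ, aₖ₊₁ = ⌊(a₀+mₖ₊₁)/dₖ₊₁⌋:
  k=1: m=17, d=11, a=3
  k=2: m=16, d=4, a=8
  k=3: m=16, d=11, a=3
  k=4: m=17, d=1, a=34
d=1 and a=2a₀=34 at k=4, so the next step gives (m, d) = (17, 11) again — its k=1 value — and the period has length 4.

[17; 3, 8, 3, 34]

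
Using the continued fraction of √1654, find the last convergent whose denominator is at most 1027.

√1654 = [40; 1, 2, 40, 2, 1, 80, …] (period length 6).
Convergents:
  p_0/q_0 = 40/1
  p_1/q_1 = 41/1
  p_2/q_2 = 122/3
  p_3/q_3 = 4921/121
  p_4/q_4 = 9964/245
  p_5/q_5 = 14885/366
  p_6/q_6 = 1200764/29525
q_5 = 366 ≤ 1027 < 29525 = q_6, so the answer is 14885/366.

14885/366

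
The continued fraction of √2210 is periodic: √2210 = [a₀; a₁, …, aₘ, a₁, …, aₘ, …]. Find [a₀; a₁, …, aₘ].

[47; 94]

a₀ = ⌊√2210⌋ = 47.
With m₀=0, d₀=1 and mₖ₊₁ = dₖaₖ − mₖ, dₖ₊₁ = (n − mₖ₊₁²)/dₖ, aₖ₊₁ = ⌊(a₀+mₖ₊₁)/dₖ₊₁⌋:
  k=1: m=47, d=1, a=94
d=1 and a=2a₀=94 at k=1, so the next step gives (m, d) = (47, 1) again — its k=1 value — and the period has length 1.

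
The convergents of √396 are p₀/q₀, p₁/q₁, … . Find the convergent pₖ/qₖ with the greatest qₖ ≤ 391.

√396 = [19; 1, 8, 1, 38, …] (period length 4).
Convergents:
  p_0/q_0 = 19/1
  p_1/q_1 = 20/1
  p_2/q_2 = 179/9
  p_3/q_3 = 199/10
  p_4/q_4 = 7741/389
  p_5/q_5 = 7940/399
q_4 = 389 ≤ 391 < 399 = q_5, so the answer is 7741/389.

7741/389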